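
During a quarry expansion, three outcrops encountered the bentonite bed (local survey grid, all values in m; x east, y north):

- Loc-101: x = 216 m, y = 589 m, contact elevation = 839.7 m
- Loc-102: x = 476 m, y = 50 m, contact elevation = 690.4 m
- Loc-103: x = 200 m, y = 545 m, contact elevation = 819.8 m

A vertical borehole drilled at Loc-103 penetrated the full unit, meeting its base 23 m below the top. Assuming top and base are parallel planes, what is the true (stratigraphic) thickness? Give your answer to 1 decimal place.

21.1 m

Two edge vectors: Loc-101→Loc-102 = (260, -539, -149.3), Loc-101→Loc-103 = (-16, -44, -19.9).
Normal n = (Loc-101→Loc-102) × (Loc-101→Loc-103) = (4156.9, 7562.8, -20064).
So ∂z/∂x = −n_x/n_z = 0.20718 and ∂z/∂y = −n_y/n_z = 0.37693.
|∇z| = √(a²+b²) = 0.43012, so dip δ = arctan(0.43012) = 23.27°.
True thickness = vertical thickness × cos δ = 23 × cos 23.27° = 21.1 m.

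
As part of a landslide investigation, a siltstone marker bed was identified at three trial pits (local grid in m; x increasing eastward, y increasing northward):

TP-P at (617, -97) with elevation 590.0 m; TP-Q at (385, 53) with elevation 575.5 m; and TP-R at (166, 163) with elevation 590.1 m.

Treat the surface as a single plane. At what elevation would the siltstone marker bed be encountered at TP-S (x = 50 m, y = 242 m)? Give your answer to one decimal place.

Let the plane be z = a·x + b·y + c.
TP-Q−TP-P: −232a + 150b = −14.5;  TP-R−TP-P: −451a + 260b = 0.1.
Solving gives a = −0.51637, b = −0.89532.
Then c = 590 − a·617 − b·-97 = 821.75.
At (50, 242): z = −25.8 − 216.7 + 821.75 = 579.3 m.

579.3 m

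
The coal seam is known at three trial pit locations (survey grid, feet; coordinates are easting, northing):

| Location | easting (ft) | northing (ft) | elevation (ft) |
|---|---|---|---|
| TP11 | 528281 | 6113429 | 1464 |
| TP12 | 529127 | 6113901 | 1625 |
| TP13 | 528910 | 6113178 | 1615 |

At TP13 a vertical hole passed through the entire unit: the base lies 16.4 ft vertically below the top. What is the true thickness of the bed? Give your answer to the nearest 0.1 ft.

16.0 ft

Two edge vectors: TP11→TP12 = (846, 472, 161), TP11→TP13 = (629, -251, 151).
Normal n = (TP11→TP12) × (TP11→TP13) = (111683, -26477, -509234).
So ∂z/∂easting = −n_x/n_z = 0.21932 and ∂z/∂northing = −n_y/n_z = −0.05199.
|∇z| = √(a²+b²) = 0.22539, so dip δ = arctan(0.22539) = 12.70°.
True thickness = vertical thickness × cos δ = 16.4 × cos 12.70° = 16.0 ft.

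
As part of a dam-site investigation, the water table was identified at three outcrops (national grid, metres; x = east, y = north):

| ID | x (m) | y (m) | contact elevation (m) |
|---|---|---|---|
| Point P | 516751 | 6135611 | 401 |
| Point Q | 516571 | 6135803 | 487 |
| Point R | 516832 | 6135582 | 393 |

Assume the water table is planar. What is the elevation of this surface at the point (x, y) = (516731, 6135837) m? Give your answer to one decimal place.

Two edge vectors: Point P→Point Q = (-180, 192, 86), Point P→Point R = (81, -29, -8).
Normal n = (Point P→Point Q) × (Point P→Point R) = (958, 5526, -10332).
So ∂z/∂x = −n_x/n_z = 0.092721642 and ∂z/∂y = −n_y/n_z = 0.534843206.
Intercept c from Point P: 401 − 47914.00 − 3281589.86 = −3329102.86.
At (516731, 6135837): z = 47912.1 + 3281710.7 − 3329102.86 = 520.0 m.

520.0 m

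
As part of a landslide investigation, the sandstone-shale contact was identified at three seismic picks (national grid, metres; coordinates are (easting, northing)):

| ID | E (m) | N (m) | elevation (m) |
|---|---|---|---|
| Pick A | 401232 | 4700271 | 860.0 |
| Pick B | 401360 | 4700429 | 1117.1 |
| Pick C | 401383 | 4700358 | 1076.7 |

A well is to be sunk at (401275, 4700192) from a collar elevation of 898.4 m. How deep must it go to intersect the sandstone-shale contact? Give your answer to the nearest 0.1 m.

Two edge vectors: Pick A→Pick B = (128, 158, 257.1), Pick A→Pick C = (151, 87, 216.7).
Normal n = (Pick A→Pick B) × (Pick A→Pick C) = (11870.9, 11084.5, -12722).
So ∂z/∂E = −n_x/n_z = 0.933100141 and ∂z/∂N = −n_y/n_z = 0.871285961.
Intercept c from Pick A: 860 − 374389.64 − 4095280.14 = −4468809.77.
At (401275, 4700192): z_contact = 374429.76 + 4095211.31 − 4468809.77 = 831.29 m.
Depth below ground = 898.4 − 831.29 = 67.1 m.

67.1 m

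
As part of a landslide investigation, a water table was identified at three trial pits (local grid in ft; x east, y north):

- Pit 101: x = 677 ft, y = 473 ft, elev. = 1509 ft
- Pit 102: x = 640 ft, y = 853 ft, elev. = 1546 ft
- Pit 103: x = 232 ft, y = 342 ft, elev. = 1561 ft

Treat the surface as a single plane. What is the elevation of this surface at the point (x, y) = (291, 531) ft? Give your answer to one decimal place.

1568.5 ft

Let the plane be z = a·x + b·y + c.
Pit 102−Pit 101: −37a + 380b = 37;  Pit 103−Pit 101: −445a − 131b = 52.
Solving gives a = −0.14146, b = 0.08359.
Then c = 1509 − a·677 − b·473 = 1565.23.
At (291, 531): z = −41.2 + 44.4 + 1565.23 = 1568.5 ft.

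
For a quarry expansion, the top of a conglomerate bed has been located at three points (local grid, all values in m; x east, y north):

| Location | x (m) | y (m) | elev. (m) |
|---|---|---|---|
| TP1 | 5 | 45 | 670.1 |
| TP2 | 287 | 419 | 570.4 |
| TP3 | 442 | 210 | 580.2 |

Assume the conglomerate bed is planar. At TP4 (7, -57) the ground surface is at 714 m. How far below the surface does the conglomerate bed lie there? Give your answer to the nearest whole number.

28 m

Two edge vectors: TP1→TP2 = (282, 374, -99.7), TP1→TP3 = (437, 165, -89.9).
Normal n = (TP1→TP2) × (TP1→TP3) = (-17172.1, -18217.1, -116908).
So ∂z/∂x = −n_x/n_z = −0.14689 and ∂z/∂y = −n_y/n_z = −0.15582.
Intercept c from TP1: 670.1 + 0.73 + 7.01 = 677.85.
At (7, -57): z_contact = −1.0 + 8.9 + 677.85 = 685.7 m.
Depth below ground = 714 − 685.7 = 28 m.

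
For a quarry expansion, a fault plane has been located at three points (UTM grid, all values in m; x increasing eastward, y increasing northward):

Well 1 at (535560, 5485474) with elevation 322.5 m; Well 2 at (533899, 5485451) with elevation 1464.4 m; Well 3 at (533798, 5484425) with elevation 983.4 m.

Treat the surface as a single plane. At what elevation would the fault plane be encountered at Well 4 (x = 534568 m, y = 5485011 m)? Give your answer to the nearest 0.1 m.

Let the plane be z = a·x + b·y + c.
Well 2−Well 1: −1661a − 23b = 1141.9;  Well 3−Well 1: −1762a − 1049b = 660.9.
Solving gives a = −0.694916336, b = 0.537218860.
Then c = 322.5 − a·535560 − b·5485474 = −2574408.19.
At (534568, 5485011): z = −371480.0 + 2946651.4 − 2574408.19 = 763.1 m.

763.1 m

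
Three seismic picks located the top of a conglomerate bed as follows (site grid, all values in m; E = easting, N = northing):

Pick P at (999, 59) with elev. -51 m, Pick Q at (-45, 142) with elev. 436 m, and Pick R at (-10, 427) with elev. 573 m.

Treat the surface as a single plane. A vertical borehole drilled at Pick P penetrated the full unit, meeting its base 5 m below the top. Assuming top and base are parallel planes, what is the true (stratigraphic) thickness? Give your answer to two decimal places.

4.13 m

Let the plane be z = a·E + b·N + c.
Pick Q−Pick P: −1044a + 83b = 487;  Pick R−Pick P: −1009a + 368b = 624.
Solving gives a = −0.42412, b = 0.53279.
|∇z| = √(a²+b²) = 0.68098, so dip δ = arctan(0.68098) = 34.25°.
True thickness = vertical thickness × cos δ = 5 × cos 34.25° = 4.13 m.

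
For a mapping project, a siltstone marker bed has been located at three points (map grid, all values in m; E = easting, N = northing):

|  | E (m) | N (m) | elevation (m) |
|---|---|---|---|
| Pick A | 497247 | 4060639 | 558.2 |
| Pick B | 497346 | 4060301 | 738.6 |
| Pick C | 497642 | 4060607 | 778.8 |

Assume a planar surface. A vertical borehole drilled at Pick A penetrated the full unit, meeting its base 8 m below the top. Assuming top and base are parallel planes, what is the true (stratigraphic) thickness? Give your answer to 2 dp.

6.71 m

Let the plane be z = a·E + b·N + c.
Pick B−Pick A: 99a − 338b = 180.4;  Pick C−Pick A: 395a − 32b = 220.6.
Solving gives a = 0.52777, b = −0.37915.
|∇z| = √(a²+b²) = 0.64984, so dip δ = arctan(0.64984) = 33.02°.
True thickness = vertical thickness × cos δ = 8 × cos 33.02° = 6.71 m.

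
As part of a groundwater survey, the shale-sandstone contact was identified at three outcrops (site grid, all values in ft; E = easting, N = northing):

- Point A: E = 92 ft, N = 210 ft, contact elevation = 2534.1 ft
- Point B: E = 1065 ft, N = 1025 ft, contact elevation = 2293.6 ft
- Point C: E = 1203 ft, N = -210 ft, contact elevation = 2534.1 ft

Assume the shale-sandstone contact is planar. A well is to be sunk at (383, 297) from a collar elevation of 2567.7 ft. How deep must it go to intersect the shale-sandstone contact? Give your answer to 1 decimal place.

73.7 ft

Let the plane be z = a·E + b·N + c.
Point B−Point A: 973a + 815b = −240.5;  Point C−Point A: 1111a − 420b = 0.
Solving gives a = −0.076865, b = −0.203326.
Then c = 2534.1 − a·92 − b·210 = 2583.87.
At (383, 297): z_contact = −29.44 − 60.39 + 2583.87 = 2494.04 ft.
Depth below ground = 2567.7 − 2494.04 = 73.7 ft.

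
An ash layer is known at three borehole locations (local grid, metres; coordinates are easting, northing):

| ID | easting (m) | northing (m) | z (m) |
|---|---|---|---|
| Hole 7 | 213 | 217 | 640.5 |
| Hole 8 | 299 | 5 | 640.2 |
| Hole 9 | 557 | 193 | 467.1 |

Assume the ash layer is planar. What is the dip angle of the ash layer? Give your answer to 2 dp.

Two edge vectors: Hole 7→Hole 8 = (86, -212, -0.3), Hole 7→Hole 9 = (344, -24, -173.4).
Normal n = (Hole 7→Hole 8) × (Hole 7→Hole 9) = (36753.6, 14809.2, 70864).
So ∂z/∂easting = −n_x/n_z = −0.51865 and ∂z/∂northing = −n_y/n_z = −0.20898.
Gradient magnitude |∇z| = √(a² + b²) = √(0.26900 + 0.04367) = 0.55917.
True dip = arctan(0.55917) = 29.21°, dipping toward ENE (azimuth ≈ 068°).

29.21°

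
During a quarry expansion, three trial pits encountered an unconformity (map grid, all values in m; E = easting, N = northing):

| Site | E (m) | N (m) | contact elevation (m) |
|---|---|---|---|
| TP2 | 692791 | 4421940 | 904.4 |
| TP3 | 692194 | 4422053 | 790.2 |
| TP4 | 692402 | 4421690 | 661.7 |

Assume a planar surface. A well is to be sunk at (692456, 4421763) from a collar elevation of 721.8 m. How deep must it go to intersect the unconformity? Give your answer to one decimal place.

Two edge vectors: TP2→TP3 = (-597, 113, -114.2), TP2→TP4 = (-389, -250, -242.7).
Normal n = (TP2→TP3) × (TP2→TP4) = (-55975.1, -100468.1, 193207).
So ∂z/∂E = −n_x/n_z = 0.289715694 and ∂z/∂N = −n_y/n_z = 0.520002381.
Intercept c from TP2: 904.4 − 200712.43 − 2299419.33 = −2499227.35.
At (692456, 4421763): z_contact = 200615.37 + 2299327.29 − 2499227.35 = 715.30 m.
Depth below ground = 721.8 − 715.30 = 6.5 m.

6.5 m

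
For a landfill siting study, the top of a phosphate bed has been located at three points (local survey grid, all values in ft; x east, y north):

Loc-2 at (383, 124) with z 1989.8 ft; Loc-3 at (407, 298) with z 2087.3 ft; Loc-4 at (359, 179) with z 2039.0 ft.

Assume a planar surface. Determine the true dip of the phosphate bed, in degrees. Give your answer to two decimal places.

40.88°

Two edge vectors: Loc-2→Loc-3 = (24, 174, 97.5), Loc-2→Loc-4 = (-24, 55, 49.2).
Normal n = (Loc-2→Loc-3) × (Loc-2→Loc-4) = (3198.3, -3520.8, 5496).
So ∂z/∂x = −n_x/n_z = −0.58193 and ∂z/∂y = −n_y/n_z = 0.64061.
Gradient magnitude |∇z| = √(a² + b²) = √(0.33865 + 0.41038) = 0.86546.
True dip = arctan(0.86546) = 40.88°, dipping toward SE (azimuth ≈ 138°).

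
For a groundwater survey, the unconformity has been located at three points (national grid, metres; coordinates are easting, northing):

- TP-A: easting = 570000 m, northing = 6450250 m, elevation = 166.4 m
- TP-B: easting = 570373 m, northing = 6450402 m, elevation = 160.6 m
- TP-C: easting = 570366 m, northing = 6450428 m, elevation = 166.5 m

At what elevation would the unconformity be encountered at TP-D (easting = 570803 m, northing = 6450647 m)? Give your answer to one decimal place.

Two edge vectors: TP-A→TP-B = (373, 152, -5.8), TP-A→TP-C = (366, 178, 0.1).
Normal n = (TP-A→TP-B) × (TP-A→TP-C) = (1047.6, -2160.1, 10762).
So ∂z/∂easting = −n_x/n_z = −0.097342501 and ∂z/∂northing = −n_y/n_z = 0.200715480.
Intercept c from TP-A: 166.4 + 55485.23 − 1294665.03 = −1239013.40.
At (570803, 6450647): z = −55563.4 + 1294744.7 − 1239013.40 = 167.9 m.

167.9 m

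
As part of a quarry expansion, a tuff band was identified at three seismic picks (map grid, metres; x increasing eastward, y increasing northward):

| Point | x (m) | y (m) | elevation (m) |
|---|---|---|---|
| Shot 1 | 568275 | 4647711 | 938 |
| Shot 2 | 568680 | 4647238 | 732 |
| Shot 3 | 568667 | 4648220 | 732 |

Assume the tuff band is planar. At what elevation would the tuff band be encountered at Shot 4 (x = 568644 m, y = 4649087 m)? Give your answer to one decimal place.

738.0 m

Two edge vectors: Shot 1→Shot 2 = (405, -473, -206), Shot 1→Shot 3 = (392, 509, -206).
Normal n = (Shot 1→Shot 2) × (Shot 1→Shot 3) = (202292, 2678, 391561).
So ∂z/∂x = −n_x/n_z = −0.516629593 and ∂z/∂y = −n_y/n_z = −0.006839292.
Intercept c from Shot 1: 938 + 293587.68 + 31787.05 = 326312.73.
At (568644, 4649087): z = −293778.3 − 31796.5 + 326312.73 = 738.0 m.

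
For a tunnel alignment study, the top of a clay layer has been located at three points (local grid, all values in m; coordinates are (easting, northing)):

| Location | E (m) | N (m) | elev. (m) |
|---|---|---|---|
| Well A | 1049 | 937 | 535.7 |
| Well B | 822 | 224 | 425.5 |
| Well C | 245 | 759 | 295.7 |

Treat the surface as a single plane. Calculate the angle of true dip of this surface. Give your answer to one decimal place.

16.2°

Two edge vectors: Well A→Well B = (-227, -713, -110.2), Well A→Well C = (-804, -178, -240).
Normal n = (Well A→Well B) × (Well A→Well C) = (151504.4, 34120.8, -532846).
So ∂z/∂E = −n_x/n_z = 0.28433 and ∂z/∂N = −n_y/n_z = 0.06404.
Gradient magnitude |∇z| = √(a² + b²) = √(0.08084 + 0.00410) = 0.29145.
True dip = arctan(0.29145) = 16.2°, dipping toward WSW (azimuth ≈ 257°).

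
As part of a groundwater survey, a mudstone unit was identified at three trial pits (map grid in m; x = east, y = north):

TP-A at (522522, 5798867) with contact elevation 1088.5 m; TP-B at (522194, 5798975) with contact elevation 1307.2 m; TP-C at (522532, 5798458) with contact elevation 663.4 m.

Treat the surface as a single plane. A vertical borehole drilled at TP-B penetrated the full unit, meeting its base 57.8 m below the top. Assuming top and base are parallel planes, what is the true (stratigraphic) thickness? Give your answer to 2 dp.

Two edge vectors: TP-A→TP-B = (-328, 108, 218.7), TP-A→TP-C = (10, -409, -425.1).
Normal n = (TP-A→TP-B) × (TP-A→TP-C) = (43537.5, -137245.8, 133072).
So ∂z/∂x = −n_x/n_z = −0.32717 and ∂z/∂y = −n_y/n_z = 1.03136.
|∇z| = √(a²+b²) = 1.08201, so dip δ = arctan(1.08201) = 47.26°.
True thickness = vertical thickness × cos δ = 57.8 × cos 47.26° = 39.23 m.

39.23 m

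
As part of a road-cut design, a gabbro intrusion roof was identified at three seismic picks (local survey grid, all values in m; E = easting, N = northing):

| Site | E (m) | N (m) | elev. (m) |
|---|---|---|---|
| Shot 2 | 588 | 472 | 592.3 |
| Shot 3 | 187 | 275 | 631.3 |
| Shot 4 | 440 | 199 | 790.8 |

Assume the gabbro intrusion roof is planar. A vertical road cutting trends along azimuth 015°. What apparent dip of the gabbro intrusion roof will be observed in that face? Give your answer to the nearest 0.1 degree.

38.5°

Two edge vectors: Shot 2→Shot 3 = (-401, -197, 39), Shot 2→Shot 4 = (-148, -273, 198.5).
Normal n = (Shot 2→Shot 3) × (Shot 2→Shot 4) = (-28457.5, 73826.5, 80317).
So ∂z/∂E = −n_x/n_z = 0.35431 and ∂z/∂N = −n_y/n_z = −0.91919.
Unit vector along 015° is (sin 15°, cos 15°) = (0.2588, 0.9659).
Slope in that direction = a·(0.2588) + b·(0.9659) = −0.79616.
Apparent dip = arctan|0.79616| = 38.5° (true dip is 44.6°, so apparent ≤ true as expected).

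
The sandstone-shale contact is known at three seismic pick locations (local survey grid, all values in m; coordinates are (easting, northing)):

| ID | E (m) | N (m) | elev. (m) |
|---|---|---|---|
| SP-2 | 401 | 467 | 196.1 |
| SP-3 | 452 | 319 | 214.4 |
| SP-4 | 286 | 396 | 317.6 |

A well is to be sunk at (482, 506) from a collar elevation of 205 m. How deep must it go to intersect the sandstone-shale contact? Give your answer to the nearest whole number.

Let the plane be z = a·E + b·N + c.
SP-3−SP-2: 51a − 148b = 18.3;  SP-4−SP-2: −115a − 71b = 121.5.
Solving gives a = −0.80823, b = −0.40216.
Then c = 196.1 − a·401 − b·467 = 708.01.
At (482, 506): z_contact = −389.6 − 203.5 + 708.01 = 114.9 m.
Depth below ground = 205 − 114.9 = 90 m.

90 m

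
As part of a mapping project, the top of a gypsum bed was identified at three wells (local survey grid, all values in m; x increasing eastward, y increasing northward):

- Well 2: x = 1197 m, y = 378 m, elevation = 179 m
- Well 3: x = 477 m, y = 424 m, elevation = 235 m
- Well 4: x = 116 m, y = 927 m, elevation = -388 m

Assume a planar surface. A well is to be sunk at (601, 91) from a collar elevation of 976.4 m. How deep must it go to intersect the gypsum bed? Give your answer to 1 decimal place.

Let the plane be z = a·x + b·y + c.
Well 3−Well 2: −720a + 46b = 56;  Well 4−Well 2: −1081a + 549b = −567.
Solving gives a = −0.164449, b = −1.356593.
Then c = 179 − a·1197 − b·378 = 888.64.
At (601, 91): z_contact = −98.83 − 123.45 + 888.64 = 666.35 m.
Depth below ground = 976.4 − 666.35 = 310.0 m.

310.0 m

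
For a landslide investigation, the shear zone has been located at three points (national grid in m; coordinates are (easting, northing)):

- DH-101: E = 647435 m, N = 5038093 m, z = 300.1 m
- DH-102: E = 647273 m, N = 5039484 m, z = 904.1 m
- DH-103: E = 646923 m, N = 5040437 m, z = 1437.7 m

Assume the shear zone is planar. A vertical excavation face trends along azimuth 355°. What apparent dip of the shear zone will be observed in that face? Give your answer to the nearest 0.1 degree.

Two edge vectors: DH-101→DH-102 = (-162, 1391, 604), DH-101→DH-103 = (-512, 2344, 1137.6).
Normal n = (DH-101→DH-102) × (DH-101→DH-103) = (166625.6, -124956.8, 332464).
So ∂z/∂E = −n_x/n_z = −0.50118 and ∂z/∂N = −n_y/n_z = 0.37585.
Unit vector along 355° is (sin 355°, cos 355°) = (-0.0872, 0.9962).
Slope in that direction = a·(-0.0872) + b·(0.9962) = 0.41810.
Apparent dip = arctan|0.41810| = 22.7° (true dip is 32.1°, so apparent ≤ true as expected).

22.7°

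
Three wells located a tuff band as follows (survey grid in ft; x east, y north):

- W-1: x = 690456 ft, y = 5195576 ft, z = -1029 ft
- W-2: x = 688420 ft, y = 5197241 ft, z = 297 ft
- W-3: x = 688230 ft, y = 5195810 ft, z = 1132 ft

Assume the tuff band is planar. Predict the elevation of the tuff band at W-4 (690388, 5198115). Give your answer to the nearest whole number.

-2098 ft

Two edge vectors: W-1→W-2 = (-2036, 1665, 1326), W-1→W-3 = (-2226, 234, 2161).
Normal n = (W-1→W-2) × (W-1→W-3) = (3287781, 1448120, 3229866).
So ∂z/∂x = −n_x/n_z = −1.01793108 and ∂z/∂y = −n_y/n_z = −0.44835297.
Intercept c from W-1: -1029 + 702836.62 + 2329451.91 = 3031259.53.
At (690388, 5198115): z = −702767.4 − 2330590.3 + 3031259.53 = -2098.1 ft.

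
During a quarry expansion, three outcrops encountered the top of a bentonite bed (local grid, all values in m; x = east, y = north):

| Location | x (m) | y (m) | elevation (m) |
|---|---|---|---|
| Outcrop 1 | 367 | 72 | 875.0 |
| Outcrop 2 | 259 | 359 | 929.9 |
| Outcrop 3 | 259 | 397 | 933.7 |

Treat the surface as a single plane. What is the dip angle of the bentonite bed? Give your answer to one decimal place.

Let the plane be z = a·x + b·y + c.
Outcrop 2−Outcrop 1: −108a + 287b = 54.9;  Outcrop 3−Outcrop 1: −108a + 325b = 58.7.
Solving gives a = −0.24259, b = 0.10000.
Gradient magnitude |∇z| = √(a² + b²) = √(0.05885 + 0.01000) = 0.26240.
True dip = arctan(0.26240) = 14.7°, dipping toward ESE (azimuth ≈ 112°).

14.7°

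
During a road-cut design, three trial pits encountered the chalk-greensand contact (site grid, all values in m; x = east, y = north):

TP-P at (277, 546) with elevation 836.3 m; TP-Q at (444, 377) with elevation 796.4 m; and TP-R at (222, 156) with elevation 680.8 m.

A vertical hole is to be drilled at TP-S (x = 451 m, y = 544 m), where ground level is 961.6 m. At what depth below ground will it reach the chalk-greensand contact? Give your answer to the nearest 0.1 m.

101.0 m

Two edge vectors: TP-P→TP-Q = (167, -169, -39.9), TP-P→TP-R = (-55, -390, -155.5).
Normal n = (TP-P→TP-Q) × (TP-P→TP-R) = (10718.5, 28163, -74425).
So ∂z/∂x = −n_x/n_z = 0.14402 and ∂z/∂y = −n_y/n_z = 0.37841.
Intercept c from TP-P: 836.3 − 39.89 − 206.61 = 589.80.
At (451, 544): z_contact = 64.95 + 205.85 + 589.80 = 860.60 m.
Depth below ground = 961.6 − 860.60 = 101.0 m.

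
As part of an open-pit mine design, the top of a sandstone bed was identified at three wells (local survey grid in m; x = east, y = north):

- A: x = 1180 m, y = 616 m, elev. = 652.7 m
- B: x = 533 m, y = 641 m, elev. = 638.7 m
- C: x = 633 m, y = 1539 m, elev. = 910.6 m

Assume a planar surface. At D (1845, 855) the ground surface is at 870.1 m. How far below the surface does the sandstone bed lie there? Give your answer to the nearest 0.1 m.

123.8 m

Let the plane be z = a·x + b·y + c.
B−A: −647a + 25b = −14;  C−A: −547a + 923b = 257.9.
Solving gives a = 0.033195, b = 0.299087.
Then c = 652.7 − a·1180 − b·616 = 429.29.
At (1845, 855): z_contact = 61.24 + 255.72 + 429.29 = 746.26 m.
Depth below ground = 870.1 − 746.26 = 123.8 m.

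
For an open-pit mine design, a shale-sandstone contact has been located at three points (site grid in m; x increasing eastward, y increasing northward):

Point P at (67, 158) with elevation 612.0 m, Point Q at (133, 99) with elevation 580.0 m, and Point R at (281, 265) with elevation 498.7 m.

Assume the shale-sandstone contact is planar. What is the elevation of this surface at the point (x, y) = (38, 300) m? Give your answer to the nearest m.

Let the plane be z = a·x + b·y + c.
Point Q−Point P: 66a − 59b = −32;  Point R−Point P: 214a + 107b = −113.3.
Solving gives a = −0.51344, b = −0.03199.
Then c = 612 − a·67 − b·158 = 651.46.
At (38, 300): z = −19.5 − 9.6 + 651.46 = 622.3 m.

622 m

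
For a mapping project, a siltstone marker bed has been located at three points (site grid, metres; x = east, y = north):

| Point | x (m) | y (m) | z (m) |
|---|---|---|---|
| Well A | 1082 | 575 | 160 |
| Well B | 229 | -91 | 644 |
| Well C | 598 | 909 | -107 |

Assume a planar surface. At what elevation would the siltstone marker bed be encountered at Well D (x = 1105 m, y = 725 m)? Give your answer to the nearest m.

Let the plane be z = a·x + b·y + c.
Well B−Well A: −853a − 666b = 484;  Well C−Well A: −484a + 334b = −267.
Solving gives a = 0.02662, b = −0.76082.
Then c = 160 − a·1082 − b·575 = 568.67.
At (1105, 725): z = 29.4 − 551.6 + 568.67 = 46.5 m.

46 m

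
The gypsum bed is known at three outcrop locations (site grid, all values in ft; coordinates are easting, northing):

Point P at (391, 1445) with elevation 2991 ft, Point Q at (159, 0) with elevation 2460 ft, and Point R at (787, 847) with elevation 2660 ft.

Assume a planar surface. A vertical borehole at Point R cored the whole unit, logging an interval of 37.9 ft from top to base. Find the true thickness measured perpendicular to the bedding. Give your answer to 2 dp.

Let the plane be z = a·easting + b·northing + c.
Point Q−Point P: −232a − 1445b = −531;  Point R−Point P: 396a − 598b = −331.
Solving gives a = −0.22611, b = 0.40378.
|∇z| = √(a²+b²) = 0.46278, so dip δ = arctan(0.46278) = 24.83°.
True thickness = vertical thickness × cos δ = 37.9 × cos 24.83° = 34.40 ft.

34.40 ft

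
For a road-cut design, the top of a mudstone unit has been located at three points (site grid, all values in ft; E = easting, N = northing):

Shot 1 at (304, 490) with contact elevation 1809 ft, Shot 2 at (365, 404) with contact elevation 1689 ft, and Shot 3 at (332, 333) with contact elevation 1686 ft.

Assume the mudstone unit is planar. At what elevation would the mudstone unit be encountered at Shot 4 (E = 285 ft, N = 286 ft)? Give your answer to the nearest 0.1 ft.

1713.0 ft

Let the plane be z = a·E + b·N + c.
Shot 2−Shot 1: 61a − 86b = −120;  Shot 3−Shot 1: 28a − 157b = −123.
Solving gives a = −1.15246, b = 0.57790.
Then c = 1809 − a·304 − b·490 = 1876.18.
At (285, 286): z = −328.5 + 165.3 + 1876.18 = 1713.0 ft.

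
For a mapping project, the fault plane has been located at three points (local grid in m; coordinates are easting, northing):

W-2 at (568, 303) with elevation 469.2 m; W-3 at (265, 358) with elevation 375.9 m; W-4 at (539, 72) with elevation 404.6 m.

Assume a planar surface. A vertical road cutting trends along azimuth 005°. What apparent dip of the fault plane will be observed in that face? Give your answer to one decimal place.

Two edge vectors: W-2→W-3 = (-303, 55, -93.3), W-2→W-4 = (-29, -231, -64.6).
Normal n = (W-2→W-3) × (W-2→W-4) = (-25105.3, -16868.1, 71588).
So ∂z/∂easting = −n_x/n_z = 0.35069 and ∂z/∂northing = −n_y/n_z = 0.23563.
Unit vector along 005° is (sin 5°, cos 5°) = (0.0872, 0.9962).
Slope in that direction = a·(0.0872) + b·(0.9962) = 0.26530.
Apparent dip = arctan|0.26530| = 14.9° (true dip is 22.9°, so apparent ≤ true as expected).

14.9°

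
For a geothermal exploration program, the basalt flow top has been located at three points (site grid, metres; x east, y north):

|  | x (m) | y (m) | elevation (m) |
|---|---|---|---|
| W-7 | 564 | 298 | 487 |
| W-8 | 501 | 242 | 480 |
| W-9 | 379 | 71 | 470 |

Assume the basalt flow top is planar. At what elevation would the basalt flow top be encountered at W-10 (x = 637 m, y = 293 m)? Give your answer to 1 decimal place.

499.1 m

Let the plane be z = a·x + b·y + c.
W-8−W-7: −63a − 56b = −7;  W-9−W-7: −185a − 227b = −17.
Solving gives a = 0.16163, b = −0.05684.
Then c = 487 − a·564 − b·298 = 412.78.
At (637, 293): z = 103.0 − 16.7 + 412.78 = 499.1 m.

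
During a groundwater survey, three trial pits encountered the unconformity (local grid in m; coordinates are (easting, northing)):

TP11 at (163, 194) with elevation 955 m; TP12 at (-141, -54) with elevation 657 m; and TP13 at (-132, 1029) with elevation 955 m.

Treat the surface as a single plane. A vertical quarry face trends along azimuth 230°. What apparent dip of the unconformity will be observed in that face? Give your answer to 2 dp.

37.08°

Let the plane be z = a·E + b·N + c.
TP12−TP11: −304a − 248b = −298;  TP13−TP11: −295a + 835b = 0.
Solving gives a = 0.76095, b = 0.26884.
Unit vector along 230° is (sin 230°, cos 230°) = (-0.7660, -0.6428).
Slope in that direction = a·(-0.7660) + b·(-0.6428) = −0.75573.
Apparent dip = arctan|0.75573| = 37.08° (true dip is 38.9°, so apparent ≤ true as expected).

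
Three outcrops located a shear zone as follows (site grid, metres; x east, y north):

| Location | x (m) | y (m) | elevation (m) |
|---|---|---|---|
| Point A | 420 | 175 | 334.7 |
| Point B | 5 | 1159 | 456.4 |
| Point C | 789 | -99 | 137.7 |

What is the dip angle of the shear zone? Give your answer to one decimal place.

33.4°

Let the plane be z = a·x + b·y + c.
Point B−Point A: −415a + 984b = 121.7;  Point C−Point A: 369a − 274b = −197.
Solving gives a = −0.64359, b = −0.14775.
Gradient magnitude |∇z| = √(a² + b²) = √(0.41421 + 0.02183) = 0.66033.
True dip = arctan(0.66033) = 33.4°, dipping toward ENE (azimuth ≈ 077°).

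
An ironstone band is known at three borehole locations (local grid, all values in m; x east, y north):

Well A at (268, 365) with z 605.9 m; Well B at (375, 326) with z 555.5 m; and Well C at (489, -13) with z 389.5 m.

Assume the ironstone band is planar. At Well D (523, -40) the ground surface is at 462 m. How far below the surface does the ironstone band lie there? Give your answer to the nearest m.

Let the plane be z = a·x + b·y + c.
Well B−Well A: 107a − 39b = −50.4;  Well C−Well A: 221a − 378b = −216.4.
Solving gives a = −0.33342, b = 0.37755.
Then c = 605.9 − a·268 − b·365 = 557.45.
At (523, -40): z_contact = −174.4 − 15.1 + 557.45 = 368.0 m.
Depth below ground = 462 − 368.0 = 94 m.

94 m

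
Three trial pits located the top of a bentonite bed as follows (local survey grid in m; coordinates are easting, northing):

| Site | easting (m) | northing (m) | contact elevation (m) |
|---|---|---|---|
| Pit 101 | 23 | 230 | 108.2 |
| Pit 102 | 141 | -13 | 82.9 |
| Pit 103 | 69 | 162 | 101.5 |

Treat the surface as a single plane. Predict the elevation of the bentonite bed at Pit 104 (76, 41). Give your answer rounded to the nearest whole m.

Two edge vectors: Pit 101→Pit 102 = (118, -243, -25.3), Pit 101→Pit 103 = (46, -68, -6.7).
Normal n = (Pit 101→Pit 102) × (Pit 101→Pit 103) = (-92.3, -373.2, 3154).
So ∂z/∂easting = −n_x/n_z = 0.02926 and ∂z/∂northing = −n_y/n_z = 0.11833.
Intercept c from Pit 101: 108.2 − 0.67 − 27.21 = 80.31.
At (76, 41): z = 2.2 + 4.9 + 80.31 = 87.4 m.

87 m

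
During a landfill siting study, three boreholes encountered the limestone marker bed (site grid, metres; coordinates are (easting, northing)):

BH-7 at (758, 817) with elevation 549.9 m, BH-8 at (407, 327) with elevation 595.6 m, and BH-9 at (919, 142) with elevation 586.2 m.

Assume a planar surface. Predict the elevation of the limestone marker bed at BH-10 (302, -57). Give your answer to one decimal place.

624.4 m

Let the plane be z = a·E + b·N + c.
BH-8−BH-7: −351a − 490b = 45.7;  BH-9−BH-7: 161a − 675b = 36.3.
Solving gives a = −0.04135, b = −0.06364.
Then c = 549.9 − a·758 − b·817 = 633.24.
At (302, -57): z = −12.5 + 3.6 + 633.24 = 624.4 m.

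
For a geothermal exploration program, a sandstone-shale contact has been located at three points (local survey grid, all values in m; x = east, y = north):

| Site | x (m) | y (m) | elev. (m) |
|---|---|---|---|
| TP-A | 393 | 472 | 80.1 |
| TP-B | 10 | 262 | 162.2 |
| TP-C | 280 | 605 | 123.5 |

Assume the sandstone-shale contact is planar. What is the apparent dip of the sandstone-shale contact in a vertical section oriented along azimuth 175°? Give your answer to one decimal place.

Let the plane be z = a·x + b·y + c.
TP-B−TP-A: −383a − 210b = 82.1;  TP-C−TP-A: −113a + 133b = 43.4.
Solving gives a = −0.26829, b = 0.09837.
Unit vector along 175° is (sin 175°, cos 175°) = (0.0872, -0.9962).
Slope in that direction = a·(0.0872) + b·(-0.9962) = −0.12138.
Apparent dip = arctan|0.12138| = 6.9° (true dip is 15.9°, so apparent ≤ true as expected).

6.9°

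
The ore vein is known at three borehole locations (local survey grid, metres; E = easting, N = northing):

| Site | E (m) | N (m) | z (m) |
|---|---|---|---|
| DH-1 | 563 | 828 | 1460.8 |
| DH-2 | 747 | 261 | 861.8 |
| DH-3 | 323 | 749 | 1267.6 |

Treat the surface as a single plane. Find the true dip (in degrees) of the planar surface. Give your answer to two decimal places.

Let the plane be z = a·E + b·N + c.
DH-2−DH-1: 184a − 567b = −599;  DH-3−DH-1: −240a − 79b = −193.2.
Solving gives a = 0.41313, b = 1.19050.
Gradient magnitude |∇z| = √(a² + b²) = √(0.17067 + 1.41730) = 1.26015.
True dip = arctan(1.26015) = 51.57°, dipping toward SSW (azimuth ≈ 199°).

51.57°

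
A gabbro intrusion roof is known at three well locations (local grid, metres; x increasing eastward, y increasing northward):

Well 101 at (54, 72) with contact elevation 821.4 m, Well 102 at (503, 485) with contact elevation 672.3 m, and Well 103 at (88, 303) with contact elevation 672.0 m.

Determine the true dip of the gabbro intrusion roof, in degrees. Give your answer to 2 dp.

37.07°

Two edge vectors: Well 101→Well 102 = (449, 413, -149.1), Well 101→Well 103 = (34, 231, -149.4).
Normal n = (Well 101→Well 102) × (Well 101→Well 103) = (-27260.1, 62011.2, 89677).
So ∂z/∂x = −n_x/n_z = 0.30398 and ∂z/∂y = −n_y/n_z = −0.69150.
Gradient magnitude |∇z| = √(a² + b²) = √(0.09240 + 0.47817) = 0.75536.
True dip = arctan(0.75536) = 37.07°, dipping toward NNW (azimuth ≈ 336°).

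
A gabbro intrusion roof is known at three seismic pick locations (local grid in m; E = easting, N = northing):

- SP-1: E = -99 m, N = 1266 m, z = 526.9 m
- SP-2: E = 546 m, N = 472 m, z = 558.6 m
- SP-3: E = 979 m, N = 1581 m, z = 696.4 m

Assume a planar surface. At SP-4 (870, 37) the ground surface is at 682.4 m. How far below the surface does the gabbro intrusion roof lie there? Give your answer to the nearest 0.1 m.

Two edge vectors: SP-1→SP-2 = (645, -794, 31.7), SP-1→SP-3 = (1078, 315, 169.5).
Normal n = (SP-1→SP-2) × (SP-1→SP-3) = (-144568.5, -75154.9, 1059107).
So ∂z/∂E = −n_x/n_z = 0.136500 and ∂z/∂N = −n_y/n_z = 0.070961.
Intercept c from SP-1: 526.9 + 13.51 − 89.84 = 450.58.
At (870, 37): z_contact = 118.76 + 2.63 + 450.58 = 571.96 m.
Depth below ground = 682.4 − 571.96 = 110.4 m.

110.4 m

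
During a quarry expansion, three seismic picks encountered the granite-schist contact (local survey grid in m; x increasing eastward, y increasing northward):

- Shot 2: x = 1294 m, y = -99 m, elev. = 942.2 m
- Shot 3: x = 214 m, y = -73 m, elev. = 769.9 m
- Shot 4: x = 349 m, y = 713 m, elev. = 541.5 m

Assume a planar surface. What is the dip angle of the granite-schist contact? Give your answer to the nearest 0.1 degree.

Two edge vectors: Shot 2→Shot 3 = (-1080, 26, -172.3), Shot 2→Shot 4 = (-945, 812, -400.7).
Normal n = (Shot 2→Shot 3) × (Shot 2→Shot 4) = (129489.4, -269932.5, -852390).
So ∂z/∂x = −n_x/n_z = 0.15191 and ∂z/∂y = −n_y/n_z = −0.31668.
Gradient magnitude |∇z| = √(a² + b²) = √(0.02308 + 0.10028) = 0.35123.
True dip = arctan(0.35123) = 19.4°, dipping toward NNW (azimuth ≈ 334°).

19.4°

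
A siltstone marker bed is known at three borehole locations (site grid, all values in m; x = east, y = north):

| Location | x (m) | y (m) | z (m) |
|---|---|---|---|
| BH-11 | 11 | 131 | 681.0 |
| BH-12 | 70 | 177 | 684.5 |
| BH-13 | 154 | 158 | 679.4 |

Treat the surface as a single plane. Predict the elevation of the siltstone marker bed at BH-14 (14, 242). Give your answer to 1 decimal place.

Two edge vectors: BH-11→BH-12 = (59, 46, 3.5), BH-11→BH-13 = (143, 27, -1.6).
Normal n = (BH-11→BH-12) × (BH-11→BH-13) = (-168.1, 594.9, -4985).
So ∂z/∂x = −n_x/n_z = −0.03372 and ∂z/∂y = −n_y/n_z = 0.11934.
Intercept c from BH-11: 681 + 0.37 − 15.63 = 665.74.
At (14, 242): z = −0.5 + 28.9 + 665.74 = 694.1 m.

694.1 m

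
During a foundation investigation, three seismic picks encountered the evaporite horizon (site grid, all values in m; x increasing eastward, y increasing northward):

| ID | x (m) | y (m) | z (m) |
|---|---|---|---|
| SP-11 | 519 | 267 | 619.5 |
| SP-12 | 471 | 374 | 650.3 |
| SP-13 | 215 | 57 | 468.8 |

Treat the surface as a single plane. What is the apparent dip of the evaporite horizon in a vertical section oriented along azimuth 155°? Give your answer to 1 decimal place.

Two edge vectors: SP-11→SP-12 = (-48, 107, 30.8), SP-11→SP-13 = (-304, -210, -150.7).
Normal n = (SP-11→SP-12) × (SP-11→SP-13) = (-9656.9, -16596.8, 42608).
So ∂z/∂x = −n_x/n_z = 0.22665 and ∂z/∂y = −n_y/n_z = 0.38952.
Unit vector along 155° is (sin 155°, cos 155°) = (0.4226, -0.9063).
Slope in that direction = a·(0.4226) + b·(-0.9063) = −0.25724.
Apparent dip = arctan|0.25724| = 14.4° (true dip is 24.3°, so apparent ≤ true as expected).

14.4°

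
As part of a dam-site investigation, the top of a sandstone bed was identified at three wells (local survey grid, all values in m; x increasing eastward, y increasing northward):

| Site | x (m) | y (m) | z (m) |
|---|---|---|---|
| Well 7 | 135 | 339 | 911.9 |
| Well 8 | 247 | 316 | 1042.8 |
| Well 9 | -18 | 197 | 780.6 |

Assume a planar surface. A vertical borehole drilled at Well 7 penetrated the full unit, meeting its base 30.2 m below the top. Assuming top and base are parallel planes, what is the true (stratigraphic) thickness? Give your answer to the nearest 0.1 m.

19.9 m

Two edge vectors: Well 7→Well 8 = (112, -23, 130.9), Well 7→Well 9 = (-153, -142, -131.3).
Normal n = (Well 7→Well 8) × (Well 7→Well 9) = (21607.7, -5322.1, -19423).
So ∂z/∂x = −n_x/n_z = 1.11248 and ∂z/∂y = −n_y/n_z = −0.27401.
|∇z| = √(a²+b²) = 1.14573, so dip δ = arctan(1.14573) = 48.89°.
True thickness = vertical thickness × cos δ = 30.2 × cos 48.89° = 19.9 m.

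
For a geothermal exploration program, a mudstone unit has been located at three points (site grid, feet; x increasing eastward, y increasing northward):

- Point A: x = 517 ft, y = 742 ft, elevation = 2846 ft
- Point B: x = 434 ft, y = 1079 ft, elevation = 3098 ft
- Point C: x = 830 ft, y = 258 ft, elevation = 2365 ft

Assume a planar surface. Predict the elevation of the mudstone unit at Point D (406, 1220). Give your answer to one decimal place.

3199.3 ft

Two edge vectors: Point A→Point B = (-83, 337, 252), Point A→Point C = (313, -484, -481).
Normal n = (Point A→Point B) × (Point A→Point C) = (-40129, 38953, -65309).
So ∂z/∂x = −n_x/n_z = −0.614448 and ∂z/∂y = −n_y/n_z = 0.596442.
Intercept c from Point A: 2846 + 317.67 − 442.56 = 2721.11.
At (406, 1220): z = −249.5 + 727.7 + 2721.11 = 3199.3 ft.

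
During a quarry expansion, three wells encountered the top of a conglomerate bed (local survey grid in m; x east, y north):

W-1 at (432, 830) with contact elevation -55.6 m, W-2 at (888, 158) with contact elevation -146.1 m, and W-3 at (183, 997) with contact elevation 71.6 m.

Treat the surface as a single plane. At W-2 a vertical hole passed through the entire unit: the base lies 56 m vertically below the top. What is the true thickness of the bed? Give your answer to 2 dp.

42.37 m

Let the plane be z = a·x + b·y + c.
W-2−W-1: 456a − 672b = −90.5;  W-3−W-1: −249a + 167b = 127.2.
Solving gives a = −0.77175, b = −0.38901.
|∇z| = √(a²+b²) = 0.86425, so dip δ = arctan(0.86425) = 40.84°.
True thickness = vertical thickness × cos δ = 56 × cos 40.84° = 42.37 m.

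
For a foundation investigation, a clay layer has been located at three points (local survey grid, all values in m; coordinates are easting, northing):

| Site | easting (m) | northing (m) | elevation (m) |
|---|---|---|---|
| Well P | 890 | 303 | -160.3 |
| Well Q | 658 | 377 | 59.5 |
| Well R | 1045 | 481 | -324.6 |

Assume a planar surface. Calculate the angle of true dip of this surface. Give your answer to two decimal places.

44.27°

Two edge vectors: Well P→Well Q = (-232, 74, 219.8), Well P→Well R = (155, 178, -164.3).
Normal n = (Well P→Well Q) × (Well P→Well R) = (-51282.6, -4048.6, -52766).
So ∂z/∂easting = −n_x/n_z = −0.97189 and ∂z/∂northing = −n_y/n_z = −0.07673.
Gradient magnitude |∇z| = √(a² + b²) = √(0.94456 + 0.00589) = 0.97491.
True dip = arctan(0.97491) = 44.27°, dipping toward E (azimuth ≈ 085°).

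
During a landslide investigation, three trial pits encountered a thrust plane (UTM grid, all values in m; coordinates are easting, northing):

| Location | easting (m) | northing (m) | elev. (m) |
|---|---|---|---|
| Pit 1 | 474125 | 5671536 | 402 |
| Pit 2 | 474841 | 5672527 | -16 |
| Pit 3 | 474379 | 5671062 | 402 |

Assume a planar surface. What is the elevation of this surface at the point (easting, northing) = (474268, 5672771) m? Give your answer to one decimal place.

Two edge vectors: Pit 1→Pit 2 = (716, 991, -418), Pit 1→Pit 3 = (254, -474, 0).
Normal n = (Pit 1→Pit 2) × (Pit 1→Pit 3) = (-198132, -106172, -591098).
So ∂z/∂easting = −n_x/n_z = −0.335193149 and ∂z/∂northing = −n_y/n_z = −0.179618270.
Intercept c from Pit 1: 402 + 158923.45 + 1018711.48 = 1178036.93.
At (474268, 5672771): z = −158971.4 − 1018933.3 + 1178036.93 = 132.2 m.

132.2 m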